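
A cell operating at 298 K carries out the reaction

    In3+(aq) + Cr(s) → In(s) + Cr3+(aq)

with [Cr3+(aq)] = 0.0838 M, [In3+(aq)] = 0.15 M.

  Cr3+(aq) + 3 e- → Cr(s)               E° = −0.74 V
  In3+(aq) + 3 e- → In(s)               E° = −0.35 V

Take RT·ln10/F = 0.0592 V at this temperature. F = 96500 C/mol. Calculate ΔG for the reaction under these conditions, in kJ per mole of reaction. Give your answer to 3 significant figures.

−114 kJ/mol

E°cell = −0.35 − (−0.74) = +0.39 V; the balanced reaction transfers n = 3 electrons.
The reaction quotient is [Cr3+(aq)] / [In3+(aq)] = 0.559; by Nernst, E = +0.39 − (0.0592/3)(−0.253) = +0.3950 V.
ΔG = −nFE = −(3)(96500)(+0.3950) J/mol = −114 kJ/mol.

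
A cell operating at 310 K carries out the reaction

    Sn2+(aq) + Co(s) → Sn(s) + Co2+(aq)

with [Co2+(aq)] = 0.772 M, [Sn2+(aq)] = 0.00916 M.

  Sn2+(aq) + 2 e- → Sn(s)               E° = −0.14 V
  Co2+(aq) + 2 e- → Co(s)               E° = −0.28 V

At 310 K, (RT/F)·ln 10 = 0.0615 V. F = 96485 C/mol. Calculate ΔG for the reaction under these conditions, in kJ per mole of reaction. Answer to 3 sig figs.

−15.6 kJ/mol

E°cell = −0.14 − (−0.28) = +0.14 V; the balanced reaction transfers n = 2 electrons.
Q = [Co2+(aq)] / [Sn2+(aq)] = 84.3, so log Q = 1.926 and E = +0.14 − (0.0615/2)(1.926) = +0.0808 V.
Finally ΔG = −nFE = −(2)(96485 C/mol)(+0.0808 V) = −15.6 kJ/mol.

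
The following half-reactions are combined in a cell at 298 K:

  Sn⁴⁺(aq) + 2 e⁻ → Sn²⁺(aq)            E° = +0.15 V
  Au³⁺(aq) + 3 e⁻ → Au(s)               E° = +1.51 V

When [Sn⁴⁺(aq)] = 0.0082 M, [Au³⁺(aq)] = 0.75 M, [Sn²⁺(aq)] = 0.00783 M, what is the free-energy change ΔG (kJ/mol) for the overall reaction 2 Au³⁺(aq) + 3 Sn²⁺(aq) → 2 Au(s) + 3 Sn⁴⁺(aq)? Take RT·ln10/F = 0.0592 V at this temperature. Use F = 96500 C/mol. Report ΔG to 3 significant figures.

With Au³⁺/Au reduced at the cathode, E°cell = +1.51 − (+0.15) = +1.36 V and n = 6.
Q = [Sn⁴⁺(aq)]^3 / ([Au³⁺(aq)]^2·[Sn²⁺(aq)]^3) = 2.04, so log Q = 0.310 and E = +1.36 − (0.0592/6)(0.310) = +1.3569 V.
ΔG = −nFE = −(6)(96500)(+1.3569) J/mol = −786 kJ/mol.

−786 kJ/mol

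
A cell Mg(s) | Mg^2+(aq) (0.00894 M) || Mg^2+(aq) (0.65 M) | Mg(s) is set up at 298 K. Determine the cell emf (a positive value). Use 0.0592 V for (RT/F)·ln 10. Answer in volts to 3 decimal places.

0.055 V

For a concentration cell E°cell = 0, since both electrodes use the same couple.
The compartment with the higher Mg^2+(aq) concentration (0.65 M) acts as the cathode; ions are reduced there and produced at the dilute (0.00894 M) anode.
With n = 2, Ecell = −(0.0592/2)·log([dilute]/[conc]) = −(0.0592/2)·log(0.00894/0.65) = +0.055 V.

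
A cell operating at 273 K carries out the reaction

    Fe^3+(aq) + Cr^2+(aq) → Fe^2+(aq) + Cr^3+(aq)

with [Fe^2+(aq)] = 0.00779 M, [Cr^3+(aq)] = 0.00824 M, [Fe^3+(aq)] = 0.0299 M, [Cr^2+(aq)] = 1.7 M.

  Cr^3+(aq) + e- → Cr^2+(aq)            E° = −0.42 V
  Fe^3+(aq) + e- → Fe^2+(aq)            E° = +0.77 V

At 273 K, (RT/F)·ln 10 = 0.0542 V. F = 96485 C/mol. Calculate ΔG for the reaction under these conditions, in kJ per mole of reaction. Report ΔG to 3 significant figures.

With Fe³⁺/Fe²⁺ reduced at the cathode, E°cell = +0.77 − (−0.42) = +1.19 V and n = 1.
Here Q = ([Fe^2+(aq)]·[Cr^3+(aq)]) / ([Fe^3+(aq)]·[Cr^2+(aq)]) = 0.00126 (log Q = −2.899), giving E = +1.19 − (0.0542/1)·(−2.899) = +1.3471 V.
Then ΔG = −nFE = −1 × 96485 × +1.3471 J/mol = −130 kJ/mol.

−130 kJ/mol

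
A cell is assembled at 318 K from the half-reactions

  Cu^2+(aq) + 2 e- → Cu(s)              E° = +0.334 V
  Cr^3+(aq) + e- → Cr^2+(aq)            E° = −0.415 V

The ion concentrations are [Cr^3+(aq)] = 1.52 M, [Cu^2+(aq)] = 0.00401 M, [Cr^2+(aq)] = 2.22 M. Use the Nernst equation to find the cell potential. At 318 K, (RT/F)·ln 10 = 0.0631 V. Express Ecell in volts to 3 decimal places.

Cu²⁺/Cu is reduced (cathode, E° = +0.334 V) and Cr³⁺/Cr²⁺ is oxidized (anode).
The standard potential is +0.334 − (−0.415) = +0.749 V and the balanced reaction transfers n = 2 electrons.
Balancing gives Cu^2+(aq) + 2 Cr^2+(aq) → Cu(s) + 2 Cr^3+(aq); hence Q = [Cr^3+(aq)]^2 / ([Cu^2+(aq)]·[Cr^2+(aq)]^2) = 117 (log Q = 2.068).
By the Nernst equation, E = +0.749 − (0.0631/2)·(2.068) = +0.684 V.

+0.684 V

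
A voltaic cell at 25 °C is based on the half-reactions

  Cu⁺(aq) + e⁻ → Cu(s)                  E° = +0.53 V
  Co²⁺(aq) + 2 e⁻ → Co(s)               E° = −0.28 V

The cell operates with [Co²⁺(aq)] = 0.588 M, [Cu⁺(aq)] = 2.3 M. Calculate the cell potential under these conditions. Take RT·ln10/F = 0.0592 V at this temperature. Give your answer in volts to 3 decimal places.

Cu⁺/Cu is reduced (cathode, E° = +0.53 V) and Co²⁺/Co is oxidized (anode).
E°cell = +0.53 − (−0.28) = +0.81 V, with n = 2 electrons transferred.
For the overall reaction 2 Cu⁺(aq) + Co(s) → 2 Cu(s) + Co²⁺(aq), Q = [Co²⁺(aq)] / [Cu⁺(aq)]^2 = 0.111, giving log Q = −0.954.
E = E° − (0.0592/n)·log Q = +0.81 − (0.0592/2)(−0.954) = +0.838 V.

+0.838 V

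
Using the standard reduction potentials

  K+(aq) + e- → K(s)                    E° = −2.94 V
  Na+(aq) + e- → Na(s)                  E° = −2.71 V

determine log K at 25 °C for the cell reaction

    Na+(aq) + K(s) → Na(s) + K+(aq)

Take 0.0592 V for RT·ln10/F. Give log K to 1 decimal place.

log K = 3.9

The Na⁺/Na couple is reduced (cathode); E°cell = −2.71 − (−2.94) = +0.23 V with n = 1.
At equilibrium E = 0, so log K = nE°cell / 0.0592 = (1)(+0.23) / 0.0592 = 3.9.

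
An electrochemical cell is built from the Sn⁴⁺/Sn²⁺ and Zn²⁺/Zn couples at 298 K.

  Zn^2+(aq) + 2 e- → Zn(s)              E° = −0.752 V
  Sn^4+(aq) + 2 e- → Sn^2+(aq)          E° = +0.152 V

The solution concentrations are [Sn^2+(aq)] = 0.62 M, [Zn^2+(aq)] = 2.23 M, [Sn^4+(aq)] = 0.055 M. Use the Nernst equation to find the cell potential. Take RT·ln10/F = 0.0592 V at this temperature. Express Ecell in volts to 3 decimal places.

+0.863 V

Since E°(Sn⁴⁺/Sn²⁺) > E°(Zn²⁺/Zn), Sn⁴⁺/Sn²⁺ serves as the cathode.
The standard potential is +0.152 − (−0.752) = +0.904 V and the balanced reaction transfers n = 2 electrons.
For the overall reaction Sn^4+(aq) + Zn(s) → Sn^2+(aq) + Zn^2+(aq), Q = ([Sn^2+(aq)]·[Zn^2+(aq)]) / [Sn^4+(aq)] = 25.1, giving log Q = 1.400.
E = E° − (0.0592/n)·log Q = +0.904 − (0.0592/2)(1.400) = +0.863 V.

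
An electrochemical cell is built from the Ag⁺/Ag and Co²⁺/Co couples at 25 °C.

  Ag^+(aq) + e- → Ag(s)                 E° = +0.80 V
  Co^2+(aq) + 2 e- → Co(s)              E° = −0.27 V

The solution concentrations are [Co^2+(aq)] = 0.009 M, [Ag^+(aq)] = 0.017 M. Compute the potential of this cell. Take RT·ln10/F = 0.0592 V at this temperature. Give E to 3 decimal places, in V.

+1.026 V

Since E°(Ag⁺/Ag) > E°(Co²⁺/Co), Ag⁺/Ag serves as the cathode.
E°cell = E°cat − E°an = +0.80 − (−0.27) = +1.07 V; n = 2.
The balanced reaction is 2 Ag^+(aq) + Co(s) → 2 Ag(s) + Co^2+(aq), so Q = [Co^2+(aq)] / [Ag^+(aq)]^2 = 31.1 and log Q = 1.493.
Applying E = E° − (RT ln10/nF)·log Q gives +1.07 − (0.0592/2)(1.493) = +1.026 V.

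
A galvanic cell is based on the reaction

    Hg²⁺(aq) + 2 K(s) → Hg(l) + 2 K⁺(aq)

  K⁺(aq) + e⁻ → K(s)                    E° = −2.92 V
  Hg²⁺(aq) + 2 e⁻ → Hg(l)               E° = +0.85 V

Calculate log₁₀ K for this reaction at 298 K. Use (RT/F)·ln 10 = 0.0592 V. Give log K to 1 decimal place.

log K = 127.4

The Hg²⁺/Hg couple is reduced (cathode); E°cell = +0.85 − (−2.92) = +3.77 V with n = 2.
At equilibrium E = 0, so log K = nE°cell / 0.0592 = (2)(+3.77) / 0.0592 = 127.4.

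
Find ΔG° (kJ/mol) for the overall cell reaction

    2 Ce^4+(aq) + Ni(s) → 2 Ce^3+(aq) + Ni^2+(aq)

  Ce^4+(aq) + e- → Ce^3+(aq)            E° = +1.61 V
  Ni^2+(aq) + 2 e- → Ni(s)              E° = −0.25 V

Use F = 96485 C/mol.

−359 kJ/mol

In the reaction as written Ce^4+(aq) is reduced, so the Ce⁴⁺/Ce³⁺ couple is the cathode and Ni²⁺/Ni is the anode.
E°cell = +1.61 − (−0.25) = +1.86 V; balancing electrons gives n = 2.
ΔG° = −nFE°cell = −(2)(96485)(+1.86) J/mol = −359 kJ/mol.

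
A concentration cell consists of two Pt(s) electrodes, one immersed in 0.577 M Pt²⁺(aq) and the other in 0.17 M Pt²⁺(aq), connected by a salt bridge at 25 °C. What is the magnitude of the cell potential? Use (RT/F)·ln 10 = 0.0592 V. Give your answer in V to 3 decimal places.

For a concentration cell E°cell = 0, since both electrodes use the same couple.
The compartment with the higher Pt²⁺(aq) concentration (0.577 M) acts as the cathode; ions are reduced there and produced at the dilute (0.17 M) anode.
With n = 2, Ecell = −(0.0592/2)·log([dilute]/[conc]) = −(0.0592/2)·log(0.17/0.577) = +0.016 V.

0.016 V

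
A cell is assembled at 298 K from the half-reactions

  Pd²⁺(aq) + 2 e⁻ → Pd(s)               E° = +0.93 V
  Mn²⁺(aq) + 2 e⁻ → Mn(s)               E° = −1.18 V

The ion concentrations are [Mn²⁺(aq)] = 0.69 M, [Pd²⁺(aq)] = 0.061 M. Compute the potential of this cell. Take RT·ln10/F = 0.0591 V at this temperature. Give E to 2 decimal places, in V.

+2.08 V

The Pd²⁺/Pd couple has the more positive E°, so it is the cathode; Mn²⁺/Mn is the anode.
E°cell = E°cat − E°an = +0.93 − (−1.18) = +2.11 V; n = 2.
The balanced reaction is Pd²⁺(aq) + Mn(s) → Pd(s) + Mn²⁺(aq), so Q = [Mn²⁺(aq)] / [Pd²⁺(aq)] = 11.3 and log Q = 1.054.
Applying E = E° − (RT ln10/nF)·log Q gives +2.11 − (0.0591/2)(1.054) = +2.08 V.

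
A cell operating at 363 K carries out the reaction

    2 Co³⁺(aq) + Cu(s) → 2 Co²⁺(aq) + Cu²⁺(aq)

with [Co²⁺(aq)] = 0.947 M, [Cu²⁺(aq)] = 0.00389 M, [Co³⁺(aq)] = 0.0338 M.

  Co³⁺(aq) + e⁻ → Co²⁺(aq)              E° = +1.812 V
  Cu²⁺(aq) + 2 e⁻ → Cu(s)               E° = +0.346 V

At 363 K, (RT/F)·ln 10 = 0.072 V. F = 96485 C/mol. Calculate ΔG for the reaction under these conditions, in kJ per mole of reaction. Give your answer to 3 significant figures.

E°cell = +1.812 − (+0.346) = +1.466 V; the balanced reaction transfers n = 2 electrons.
Q = ([Co²⁺(aq)]^2·[Cu²⁺(aq)]) / [Co³⁺(aq)]^2 = 3.05, so log Q = 0.485 and E = +1.466 − (0.072/2)(0.485) = +1.4485 V.
ΔG = −nFE = −(2)(96485)(+1.4485) J/mol = −280 kJ/mol.

−280 kJ/mol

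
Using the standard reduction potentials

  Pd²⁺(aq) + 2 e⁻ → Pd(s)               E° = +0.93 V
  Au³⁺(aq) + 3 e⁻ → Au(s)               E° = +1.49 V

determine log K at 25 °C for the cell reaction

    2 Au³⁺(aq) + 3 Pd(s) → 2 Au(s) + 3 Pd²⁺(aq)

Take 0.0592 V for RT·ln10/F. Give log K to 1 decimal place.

log K = 56.8

The Au³⁺/Au couple is reduced (cathode); E°cell = +1.49 − (+0.93) = +0.56 V with n = 6.
At equilibrium E = 0, so log K = nE°cell / 0.0592 = (6)(+0.56) / 0.0592 = 56.8.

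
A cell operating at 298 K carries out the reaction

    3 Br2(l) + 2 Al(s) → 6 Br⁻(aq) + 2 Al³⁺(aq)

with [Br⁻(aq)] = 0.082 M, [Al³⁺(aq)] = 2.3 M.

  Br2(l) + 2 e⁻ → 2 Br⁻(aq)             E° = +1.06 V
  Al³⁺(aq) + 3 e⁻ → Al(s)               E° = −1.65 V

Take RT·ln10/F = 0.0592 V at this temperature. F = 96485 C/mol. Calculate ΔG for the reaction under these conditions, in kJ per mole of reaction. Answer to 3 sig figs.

−1600 kJ/mol

With Br₂/Br⁻ reduced at the cathode, E°cell = +1.06 − (−1.65) = +2.71 V and n = 6.
Q = [Br⁻(aq)]^6·[Al³⁺(aq)]^2 = 1.61×10^−6, so log Q = −5.794 and E = +2.71 − (0.0592/6)(−5.794) = +2.7672 V.
ΔG = −nFE = −(6)(96485)(+2.7672) J/mol = −1600 kJ/mol.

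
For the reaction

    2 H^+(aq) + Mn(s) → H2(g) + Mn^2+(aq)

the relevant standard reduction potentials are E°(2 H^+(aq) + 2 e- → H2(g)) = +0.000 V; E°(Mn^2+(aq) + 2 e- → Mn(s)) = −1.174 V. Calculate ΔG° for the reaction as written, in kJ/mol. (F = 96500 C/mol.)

In the reaction as written H^+(aq) is reduced, so the 2H⁺/H₂ couple is the cathode and Mn²⁺/Mn is the anode.
E°cell = +0.000 − (−1.174) = +1.174 V; balancing electrons gives n = 2.
ΔG° = −nFE°cell = −(2)(96500)(+1.174) J/mol = −227 kJ/mol.

−227 kJ/mol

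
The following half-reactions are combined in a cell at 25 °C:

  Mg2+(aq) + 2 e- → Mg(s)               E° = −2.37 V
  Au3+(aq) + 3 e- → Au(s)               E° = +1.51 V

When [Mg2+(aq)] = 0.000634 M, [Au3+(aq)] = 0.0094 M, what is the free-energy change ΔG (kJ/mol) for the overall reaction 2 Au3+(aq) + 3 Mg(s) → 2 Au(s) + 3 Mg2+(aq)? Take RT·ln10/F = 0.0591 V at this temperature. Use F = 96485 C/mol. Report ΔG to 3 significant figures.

−2280 kJ/mol

E°cell = +1.51 − (−2.37) = +3.88 V; the balanced reaction transfers n = 6 electrons.
Here Q = [Mg2+(aq)]^3 / [Au3+(aq)]^2 = 2.88×10^−6 (log Q = −5.540), giving E = +3.88 − (0.0591/6)·(−5.540) = +3.9346 V.
ΔG = −nFE = −(6)(96485)(+3.9346) J/mol = −2280 kJ/mol.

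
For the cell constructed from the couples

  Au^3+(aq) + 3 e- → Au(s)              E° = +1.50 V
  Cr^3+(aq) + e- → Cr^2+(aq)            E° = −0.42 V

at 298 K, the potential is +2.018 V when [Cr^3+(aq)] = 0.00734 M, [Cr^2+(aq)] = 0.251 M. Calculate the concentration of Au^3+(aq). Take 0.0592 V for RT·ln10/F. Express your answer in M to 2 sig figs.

2.3 M

Au³⁺/Au is the cathode (higher E°); E°cell = +1.50 − (−0.42) = +1.92 V with n = 3.
From the Nernst equation, log Q = n(E° − E)/0.0592 = 3·(+1.92 − (+2.018))/0.0592 = −4.966.
Balancing electrons gives Au^3+(aq) + 3 Cr^2+(aq) → Au(s) + 3 Cr^3+(aq); thus Q = [Cr^3+(aq)]^3 / ([Au^3+(aq)]·[Cr^2+(aq)]^3).
Substituting the known concentrations and solving, log [Au^3+(aq)] = 0.364 and [Au^3+(aq)] = 2.3 M.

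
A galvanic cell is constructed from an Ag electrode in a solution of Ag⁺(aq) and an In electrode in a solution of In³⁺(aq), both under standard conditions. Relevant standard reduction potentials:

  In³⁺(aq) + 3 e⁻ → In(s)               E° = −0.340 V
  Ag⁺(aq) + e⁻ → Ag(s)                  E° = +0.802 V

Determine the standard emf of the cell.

+1.142 V

Of the two couples in this cell, the one with the more positive reduction potential is reduced at the cathode: here that is Ag⁺/Ag (+0.802 V); In³⁺/In (−0.340 V) is the anode.
E°cell = E°(cathode) − E°(anode) = +0.802 − (−0.340) = +1.142 V.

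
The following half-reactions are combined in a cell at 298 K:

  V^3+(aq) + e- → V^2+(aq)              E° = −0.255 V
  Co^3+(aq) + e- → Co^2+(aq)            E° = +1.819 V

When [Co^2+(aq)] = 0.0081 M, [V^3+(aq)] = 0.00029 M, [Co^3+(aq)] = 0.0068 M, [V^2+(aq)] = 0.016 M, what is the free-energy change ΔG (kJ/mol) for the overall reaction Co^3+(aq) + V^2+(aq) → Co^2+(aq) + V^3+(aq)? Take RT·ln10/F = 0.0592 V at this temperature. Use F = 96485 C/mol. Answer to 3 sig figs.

E°cell = +1.819 − (−0.255) = +2.074 V; the balanced reaction transfers n = 1 electron.
Q = ([Co^2+(aq)]·[V^3+(aq)]) / ([Co^3+(aq)]·[V^2+(aq)]) = 0.0216, so log Q = −1.666 and E = +2.074 − (0.0592/1)(−1.666) = +2.1726 V.
Finally ΔG = −nFE = −(1)(96485 C/mol)(+2.1726 V) = −210 kJ/mol.

−210 kJ/mol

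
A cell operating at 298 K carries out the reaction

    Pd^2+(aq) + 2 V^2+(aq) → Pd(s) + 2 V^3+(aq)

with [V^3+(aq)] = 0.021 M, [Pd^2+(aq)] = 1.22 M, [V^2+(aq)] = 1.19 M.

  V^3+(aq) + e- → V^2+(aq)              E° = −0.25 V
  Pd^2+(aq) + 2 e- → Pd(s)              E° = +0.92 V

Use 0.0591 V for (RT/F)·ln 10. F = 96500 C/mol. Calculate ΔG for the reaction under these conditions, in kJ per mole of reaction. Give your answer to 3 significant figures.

The standard cell potential is +0.92 − (−0.25) = +1.17 V, with n = 2 electrons in the balanced equation.
Here Q = [V^3+(aq)]^2 / ([Pd^2+(aq)]·[V^2+(aq)]^2) = 0.000255 (log Q = −3.593), giving E = +1.17 − (0.0591/2)·(−3.593) = +1.2762 V.
Then ΔG = −nFE = −2 × 96500 × +1.2762 J/mol = −246 kJ/mol.

−246 kJ/mol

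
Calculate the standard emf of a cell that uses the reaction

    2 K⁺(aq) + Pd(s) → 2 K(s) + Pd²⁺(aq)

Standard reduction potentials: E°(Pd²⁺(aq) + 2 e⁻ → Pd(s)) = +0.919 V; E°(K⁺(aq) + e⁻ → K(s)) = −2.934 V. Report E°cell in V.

−3.853 V

In the reaction as written, K⁺(aq) is reduced (cathode) and Pd²⁺(aq) is produced by oxidation at the anode.
E°cell = E°(cathode) − E°(anode) = −2.934 − (+0.919) = −3.853 V.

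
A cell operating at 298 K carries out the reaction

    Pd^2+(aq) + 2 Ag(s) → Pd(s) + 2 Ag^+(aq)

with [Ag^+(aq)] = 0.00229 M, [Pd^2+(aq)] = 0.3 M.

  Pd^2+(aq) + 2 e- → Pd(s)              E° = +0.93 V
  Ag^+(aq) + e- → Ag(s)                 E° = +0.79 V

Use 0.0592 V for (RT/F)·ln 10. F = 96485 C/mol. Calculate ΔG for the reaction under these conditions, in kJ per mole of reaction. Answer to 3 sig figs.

−54.2 kJ/mol

The standard cell potential is +0.93 − (+0.79) = +0.14 V, with n = 2 electrons in the balanced equation.
Q = [Ag^+(aq)]^2 / [Pd^2+(aq)] = 1.75×10^−5, so log Q = −4.757 and E = +0.14 − (0.0592/2)(−4.757) = +0.2808 V.
Then ΔG = −nFE = −2 × 96485 × +0.2808 J/mol = −54.2 kJ/mol.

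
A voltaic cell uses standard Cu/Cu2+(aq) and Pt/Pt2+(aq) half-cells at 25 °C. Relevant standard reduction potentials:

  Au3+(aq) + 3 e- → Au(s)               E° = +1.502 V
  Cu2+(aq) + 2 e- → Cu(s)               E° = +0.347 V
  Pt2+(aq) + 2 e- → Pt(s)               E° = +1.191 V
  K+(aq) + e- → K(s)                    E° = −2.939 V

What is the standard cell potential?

+0.844 V

Of the two couples in this cell, the one with the more positive reduction potential is reduced at the cathode: here that is Pt²⁺/Pt (+1.191 V); Cu²⁺/Cu (+0.347 V) is the anode.
E°cell = E°(cathode) − E°(anode) = +1.191 − (+0.347) = +0.844 V.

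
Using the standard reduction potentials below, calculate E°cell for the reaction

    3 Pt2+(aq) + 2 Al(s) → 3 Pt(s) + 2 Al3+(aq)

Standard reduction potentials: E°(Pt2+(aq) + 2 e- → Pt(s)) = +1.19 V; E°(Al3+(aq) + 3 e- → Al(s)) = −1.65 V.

+2.84 V

In the reaction as written, Pt2+(aq) is reduced (cathode) and Al3+(aq) is produced by oxidation at the anode.
E°cell = E°(cathode) − E°(anode) = +1.19 − (−1.65) = +2.84 V.
The positive value indicates the reaction is spontaneous as written.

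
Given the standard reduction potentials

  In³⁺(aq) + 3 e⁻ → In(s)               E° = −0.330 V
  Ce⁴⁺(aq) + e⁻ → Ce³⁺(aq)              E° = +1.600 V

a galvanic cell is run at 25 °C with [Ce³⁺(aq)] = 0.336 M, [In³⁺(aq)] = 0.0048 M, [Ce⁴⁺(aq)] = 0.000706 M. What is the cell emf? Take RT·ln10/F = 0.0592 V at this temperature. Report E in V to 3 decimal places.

+1.817 V

Since E°(Ce⁴⁺/Ce³⁺) > E°(In³⁺/In), Ce⁴⁺/Ce³⁺ serves as the cathode.
E°cell = +1.600 − (−0.330) = +1.930 V, with n = 3 electrons transferred.
The balanced reaction is 3 Ce⁴⁺(aq) + In(s) → 3 Ce³⁺(aq) + In³⁺(aq), so Q = ([Ce³⁺(aq)]^3·[In³⁺(aq)]) / [Ce⁴⁺(aq)]^3 = 5.17×10^5 and log Q = 5.714.
Applying E = E° − (RT ln10/nF)·log Q gives +1.930 − (0.0592/3)(5.714) = +1.817 V.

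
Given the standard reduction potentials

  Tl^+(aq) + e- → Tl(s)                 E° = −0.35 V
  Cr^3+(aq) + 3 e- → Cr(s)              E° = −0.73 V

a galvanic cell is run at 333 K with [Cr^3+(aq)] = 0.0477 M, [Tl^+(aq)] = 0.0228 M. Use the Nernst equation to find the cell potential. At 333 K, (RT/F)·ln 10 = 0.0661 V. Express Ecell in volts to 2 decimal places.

+0.30 V

The Tl⁺/Tl couple has the more positive E°, so it is the cathode; Cr³⁺/Cr is the anode.
E°cell = −0.35 − (−0.73) = +0.38 V, with n = 3 electrons transferred.
The balanced reaction is 3 Tl^+(aq) + Cr(s) → 3 Tl(s) + Cr^3+(aq), so Q = [Cr^3+(aq)] / [Tl^+(aq)]^3 = 4.02×10^3 and log Q = 3.605.
By the Nernst equation, E = +0.38 − (0.0661/3)·(3.605) = +0.30 V.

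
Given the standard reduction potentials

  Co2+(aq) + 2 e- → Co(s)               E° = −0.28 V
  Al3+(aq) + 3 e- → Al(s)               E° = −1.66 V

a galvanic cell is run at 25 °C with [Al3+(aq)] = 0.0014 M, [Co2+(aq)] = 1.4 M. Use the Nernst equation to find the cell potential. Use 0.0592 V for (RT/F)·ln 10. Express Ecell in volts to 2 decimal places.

The Co²⁺/Co couple has the more positive E°, so it is the cathode; Al³⁺/Al is the anode.
E°cell = E°cat − E°an = −0.28 − (−1.66) = +1.38 V; n = 6.
The balanced reaction is 3 Co2+(aq) + 2 Al(s) → 3 Co(s) + 2 Al3+(aq), so Q = [Al3+(aq)]^2 / [Co2+(aq)]^3 = 7.14×10^−7 and log Q = −6.146.
Applying E = E° − (RT ln10/nF)·log Q gives +1.38 − (0.0592/6)(−6.146) = +1.44 V.

+1.44 V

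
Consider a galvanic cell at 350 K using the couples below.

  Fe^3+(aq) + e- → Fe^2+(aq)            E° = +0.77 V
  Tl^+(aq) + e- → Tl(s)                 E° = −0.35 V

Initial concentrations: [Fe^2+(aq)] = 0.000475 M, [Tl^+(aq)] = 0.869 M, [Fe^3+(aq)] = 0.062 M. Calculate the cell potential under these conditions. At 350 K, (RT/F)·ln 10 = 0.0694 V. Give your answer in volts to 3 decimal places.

Fe³⁺/Fe²⁺ is reduced (cathode, E° = +0.77 V) and Tl⁺/Tl is oxidized (anode).
The standard potential is +0.77 − (−0.35) = +1.12 V and the balanced reaction transfers n = 1 electron.
The balanced reaction is Fe^3+(aq) + Tl(s) → Fe^2+(aq) + Tl^+(aq), so Q = ([Fe^2+(aq)]·[Tl^+(aq)]) / [Fe^3+(aq)] = 0.00666 and log Q = −2.177.
By the Nernst equation, E = +1.12 − (0.0694/1)·(−2.177) = +1.271 V.

+1.271 V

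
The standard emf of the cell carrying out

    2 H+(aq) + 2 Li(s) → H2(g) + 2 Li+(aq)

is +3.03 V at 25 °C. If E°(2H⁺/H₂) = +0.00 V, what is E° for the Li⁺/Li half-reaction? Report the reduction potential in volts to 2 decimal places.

−3.03 V

In the reaction as written the 2H⁺/H₂ couple is reduced (cathode) and Li⁺/Li is oxidized (anode), so E°cell = E°(2H⁺/H₂) − E°(Li⁺/Li).
E°(Li⁺/Li) = E°(cathode) − E°cell = +0.00 − (+3.03) = −3.03 V.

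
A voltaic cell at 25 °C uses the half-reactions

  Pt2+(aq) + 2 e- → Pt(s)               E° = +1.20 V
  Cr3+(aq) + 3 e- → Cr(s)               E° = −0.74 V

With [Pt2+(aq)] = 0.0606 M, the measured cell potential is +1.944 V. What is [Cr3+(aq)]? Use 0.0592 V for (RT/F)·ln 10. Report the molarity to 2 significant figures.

Pt²⁺/Pt is the cathode (higher E°); E°cell = +1.20 − (−0.74) = +1.94 V with n = 6.
Rearranging E = E° − (0.0592/n)·log Q gives log Q = 6(+1.94 − (+1.944))/0.0592 = −0.405.
The balanced reaction is 3 Pt2+(aq) + 2 Cr(s) → 3 Pt(s) + 2 Cr3+(aq), so Q = [Cr3+(aq)]^2 / [Pt2+(aq)]^3.
Isolating [Cr3+(aq)] in Q = 10^{−0.405} yields log [Cr3+(aq)] = −2.029, i.e. 0.0094 M.

0.0094 M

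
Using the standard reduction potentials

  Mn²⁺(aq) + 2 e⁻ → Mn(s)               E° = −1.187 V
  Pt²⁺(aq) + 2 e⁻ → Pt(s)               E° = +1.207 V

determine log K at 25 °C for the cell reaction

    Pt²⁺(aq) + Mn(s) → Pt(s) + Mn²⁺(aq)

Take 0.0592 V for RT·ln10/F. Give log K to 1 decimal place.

The Pt²⁺/Pt couple is reduced (cathode); E°cell = +1.207 − (−1.187) = +2.394 V with n = 2.
At equilibrium E = 0, so log K = nE°cell / 0.0592 = (2)(+2.394) / 0.0592 = 80.9.

log K = 80.9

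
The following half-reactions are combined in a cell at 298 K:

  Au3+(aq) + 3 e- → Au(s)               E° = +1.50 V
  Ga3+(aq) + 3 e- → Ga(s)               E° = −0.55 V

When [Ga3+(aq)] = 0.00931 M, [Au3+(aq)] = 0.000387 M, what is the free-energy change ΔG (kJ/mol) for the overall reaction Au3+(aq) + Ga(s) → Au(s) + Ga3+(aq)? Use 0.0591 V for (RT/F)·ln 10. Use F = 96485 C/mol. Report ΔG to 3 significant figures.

−586 kJ/mol

The standard cell potential is +1.50 − (−0.55) = +2.05 V, with n = 3 electrons in the balanced equation.
Q = [Ga3+(aq)] / [Au3+(aq)] = 24.1, so log Q = 1.381 and E = +2.05 − (0.0591/3)(1.381) = +2.0228 V.
ΔG = −nFE = −(3)(96485)(+2.0228) J/mol = −586 kJ/mol.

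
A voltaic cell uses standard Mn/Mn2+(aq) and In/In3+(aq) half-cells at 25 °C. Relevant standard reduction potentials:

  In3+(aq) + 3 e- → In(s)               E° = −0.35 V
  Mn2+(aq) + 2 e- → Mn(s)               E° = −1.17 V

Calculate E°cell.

Of the two couples in this cell, the one with the more positive reduction potential is reduced at the cathode: here that is In³⁺/In (−0.35 V); Mn²⁺/Mn (−1.17 V) is the anode.
E°cell = E°(cathode) − E°(anode) = −0.35 − (−1.17) = +0.82 V.

+0.82 V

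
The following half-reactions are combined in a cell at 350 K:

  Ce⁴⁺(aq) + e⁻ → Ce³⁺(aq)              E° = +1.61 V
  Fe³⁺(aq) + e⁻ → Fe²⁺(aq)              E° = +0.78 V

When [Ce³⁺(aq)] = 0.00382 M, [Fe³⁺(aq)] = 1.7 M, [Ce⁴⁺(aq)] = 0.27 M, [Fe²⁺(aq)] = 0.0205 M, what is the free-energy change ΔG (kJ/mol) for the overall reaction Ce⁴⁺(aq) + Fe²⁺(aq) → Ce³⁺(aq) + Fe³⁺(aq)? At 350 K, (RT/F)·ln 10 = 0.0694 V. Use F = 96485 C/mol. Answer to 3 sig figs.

−79.6 kJ/mol

The standard cell potential is +1.61 − (+0.78) = +0.83 V, with n = 1 electron in the balanced equation.
Q = ([Ce³⁺(aq)]·[Fe³⁺(aq)]) / ([Ce⁴⁺(aq)]·[Fe²⁺(aq)]) = 1.17, so log Q = 0.069 and E = +0.83 − (0.0694/1)(0.069) = +0.8252 V.
Then ΔG = −nFE = −1 × 96485 × +0.8252 J/mol = −79.6 kJ/mol.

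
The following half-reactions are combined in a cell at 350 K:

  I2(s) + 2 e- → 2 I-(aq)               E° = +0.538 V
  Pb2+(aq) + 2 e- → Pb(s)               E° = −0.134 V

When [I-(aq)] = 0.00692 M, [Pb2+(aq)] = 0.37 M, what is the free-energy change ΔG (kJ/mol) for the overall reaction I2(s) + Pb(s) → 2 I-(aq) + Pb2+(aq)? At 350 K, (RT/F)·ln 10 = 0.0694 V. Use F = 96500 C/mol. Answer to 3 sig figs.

−162 kJ/mol

E°cell = +0.538 − (−0.134) = +0.672 V; the balanced reaction transfers n = 2 electrons.
Q = [I-(aq)]^2·[Pb2+(aq)] = 1.77×10^−5, so log Q = −4.752 and E = +0.672 − (0.0694/2)(−4.752) = +0.8369 V.
Then ΔG = −nFE = −2 × 96500 × +0.8369 J/mol = −162 kJ/mol.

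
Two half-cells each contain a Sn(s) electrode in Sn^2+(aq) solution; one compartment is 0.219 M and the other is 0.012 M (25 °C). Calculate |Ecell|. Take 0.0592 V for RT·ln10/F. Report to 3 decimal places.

For a concentration cell E°cell = 0, since both electrodes use the same couple.
The compartment with the higher Sn^2+(aq) concentration (0.219 M) acts as the cathode; ions are reduced there and produced at the dilute (0.012 M) anode.
With n = 2, Ecell = −(0.0592/2)·log([dilute]/[conc]) = −(0.0592/2)·log(0.012/0.219) = +0.037 V.

0.037 V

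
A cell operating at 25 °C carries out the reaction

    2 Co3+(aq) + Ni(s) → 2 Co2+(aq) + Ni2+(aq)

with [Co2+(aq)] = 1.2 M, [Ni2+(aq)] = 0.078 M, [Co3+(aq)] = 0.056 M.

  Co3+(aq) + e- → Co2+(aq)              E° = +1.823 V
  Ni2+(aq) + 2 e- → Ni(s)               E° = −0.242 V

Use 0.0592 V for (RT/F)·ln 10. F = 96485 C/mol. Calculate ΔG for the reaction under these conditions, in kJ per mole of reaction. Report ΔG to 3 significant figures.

−390 kJ/mol

The standard cell potential is +1.823 − (−0.242) = +2.065 V, with n = 2 electrons in the balanced equation.
Q = ([Co2+(aq)]^2·[Ni2+(aq)]) / [Co3+(aq)]^2 = 35.8, so log Q = 1.554 and E = +2.065 − (0.0592/2)(1.554) = +2.0190 V.
Finally ΔG = −nFE = −(2)(96485 C/mol)(+2.0190 V) = −390 kJ/mol.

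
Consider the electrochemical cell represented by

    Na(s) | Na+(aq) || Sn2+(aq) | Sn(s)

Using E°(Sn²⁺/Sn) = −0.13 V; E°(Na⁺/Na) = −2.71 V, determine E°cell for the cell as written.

+2.58 V

By convention the left-hand electrode in cell notation is the anode (oxidation) and the right-hand electrode is the cathode (reduction).
E°cell = E°(right) − E°(left) = −0.13 − (−2.71) = +2.58 V.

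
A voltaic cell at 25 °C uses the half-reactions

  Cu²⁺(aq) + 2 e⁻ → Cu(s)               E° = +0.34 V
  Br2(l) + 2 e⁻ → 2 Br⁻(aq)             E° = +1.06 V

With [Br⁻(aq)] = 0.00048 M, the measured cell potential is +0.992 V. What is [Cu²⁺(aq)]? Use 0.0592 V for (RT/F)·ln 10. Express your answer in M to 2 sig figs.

0.0028 M

With Br₂/Br⁻ at the cathode and Cu²⁺/Cu at the anode, E°cell = +1.06 − (+0.34) = +0.72 V (n = 2).
From the Nernst equation, log Q = n(E° − E)/0.0592 = 2·(+0.72 − (+0.992))/0.0592 = −9.189.
Balancing electrons gives Br2(l) + Cu(s) → 2 Br⁻(aq) + Cu²⁺(aq); thus Q = [Br⁻(aq)]^2·[Cu²⁺(aq)].
Substituting the known concentrations and solving, log [Cu²⁺(aq)] = −2.551 and [Cu²⁺(aq)] = 0.0028 M.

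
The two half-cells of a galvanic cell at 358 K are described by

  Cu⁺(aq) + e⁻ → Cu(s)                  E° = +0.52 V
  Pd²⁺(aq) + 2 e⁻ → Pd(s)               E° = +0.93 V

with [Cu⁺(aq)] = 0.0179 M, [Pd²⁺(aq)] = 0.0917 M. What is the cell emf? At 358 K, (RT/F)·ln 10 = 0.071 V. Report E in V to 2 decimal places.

+0.50 V

Since E°(Pd²⁺/Pd) > E°(Cu⁺/Cu), Pd²⁺/Pd serves as the cathode.
E°cell = E°cat − E°an = +0.93 − (+0.52) = +0.41 V; n = 2.
For the overall reaction Pd²⁺(aq) + 2 Cu(s) → Pd(s) + 2 Cu⁺(aq), Q = [Cu⁺(aq)]^2 / [Pd²⁺(aq)] = 0.00349, giving log Q = −2.457.
By the Nernst equation, E = +0.41 − (0.071/2)·(−2.457) = +0.50 V.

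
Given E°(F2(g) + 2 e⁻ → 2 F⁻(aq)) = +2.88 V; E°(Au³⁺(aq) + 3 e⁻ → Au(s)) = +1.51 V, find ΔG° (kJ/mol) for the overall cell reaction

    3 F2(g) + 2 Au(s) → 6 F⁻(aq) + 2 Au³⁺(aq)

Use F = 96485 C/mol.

−793 kJ/mol

In the reaction as written F2(g) is reduced, so the F₂/F⁻ couple is the cathode and Au³⁺/Au is the anode.
E°cell = +2.88 − (+1.51) = +1.37 V; balancing electrons gives n = 6.
ΔG° = −nFE°cell = −(6)(96485)(+1.37) J/mol = −793 kJ/mol.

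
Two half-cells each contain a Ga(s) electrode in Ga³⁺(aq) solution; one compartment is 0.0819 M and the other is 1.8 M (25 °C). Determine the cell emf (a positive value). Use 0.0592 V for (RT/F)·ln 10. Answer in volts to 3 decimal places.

0.026 V

For a concentration cell E°cell = 0, since both electrodes use the same couple.
The compartment with the higher Ga³⁺(aq) concentration (1.8 M) acts as the cathode; ions are reduced there and produced at the dilute (0.0819 M) anode.
With n = 3, Ecell = −(0.0592/3)·log([dilute]/[conc]) = −(0.0592/3)·log(0.0819/1.8) = +0.026 V.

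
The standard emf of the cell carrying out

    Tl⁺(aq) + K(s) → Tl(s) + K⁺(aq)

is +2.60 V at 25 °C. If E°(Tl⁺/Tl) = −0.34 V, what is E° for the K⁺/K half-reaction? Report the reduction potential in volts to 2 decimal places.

−2.94 V

In the reaction as written the Tl⁺/Tl couple is reduced (cathode) and K⁺/K is oxidized (anode), so E°cell = E°(Tl⁺/Tl) − E°(K⁺/K).
E°(K⁺/K) = E°(cathode) − E°cell = −0.34 − (+2.60) = −2.94 V.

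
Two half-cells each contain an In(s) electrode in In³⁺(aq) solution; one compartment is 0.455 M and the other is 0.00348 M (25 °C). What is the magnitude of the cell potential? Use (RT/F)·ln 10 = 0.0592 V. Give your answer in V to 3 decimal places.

0.042 V

For a concentration cell E°cell = 0, since both electrodes use the same couple.
The compartment with the higher In³⁺(aq) concentration (0.455 M) acts as the cathode; ions are reduced there and produced at the dilute (0.00348 M) anode.
With n = 3, Ecell = −(0.0592/3)·log([dilute]/[conc]) = −(0.0592/3)·log(0.00348/0.455) = +0.042 V.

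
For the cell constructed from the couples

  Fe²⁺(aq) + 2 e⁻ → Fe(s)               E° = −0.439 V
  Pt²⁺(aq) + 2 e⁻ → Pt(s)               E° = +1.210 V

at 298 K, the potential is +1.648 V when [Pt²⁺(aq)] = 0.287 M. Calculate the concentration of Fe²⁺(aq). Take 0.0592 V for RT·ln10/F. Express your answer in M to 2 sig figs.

0.31 M

With Pt²⁺/Pt at the cathode and Fe²⁺/Fe at the anode, E°cell = +1.210 − (−0.439) = +1.649 V (n = 2).
Rearranging E = E° − (0.0592/n)·log Q gives log Q = 2(+1.649 − (+1.648))/0.0592 = 0.034.
The balanced reaction is Pt²⁺(aq) + Fe(s) → Pt(s) + Fe²⁺(aq), so Q = [Fe²⁺(aq)] / [Pt²⁺(aq)].
Substituting the known concentrations and solving, log [Fe²⁺(aq)] = −0.508 and [Fe²⁺(aq)] = 0.31 M.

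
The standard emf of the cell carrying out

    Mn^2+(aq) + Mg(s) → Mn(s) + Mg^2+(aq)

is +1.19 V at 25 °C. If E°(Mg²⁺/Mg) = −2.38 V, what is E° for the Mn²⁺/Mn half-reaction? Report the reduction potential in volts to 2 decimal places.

In the reaction as written the Mn²⁺/Mn couple is reduced (cathode) and Mg²⁺/Mg is oxidized (anode), so E°cell = E°(Mn²⁺/Mn) − E°(Mg²⁺/Mg).
E°(Mn²⁺/Mn) = E°cell + E°(anode) = +1.19 + (−2.38) = −1.19 V.

−1.19 V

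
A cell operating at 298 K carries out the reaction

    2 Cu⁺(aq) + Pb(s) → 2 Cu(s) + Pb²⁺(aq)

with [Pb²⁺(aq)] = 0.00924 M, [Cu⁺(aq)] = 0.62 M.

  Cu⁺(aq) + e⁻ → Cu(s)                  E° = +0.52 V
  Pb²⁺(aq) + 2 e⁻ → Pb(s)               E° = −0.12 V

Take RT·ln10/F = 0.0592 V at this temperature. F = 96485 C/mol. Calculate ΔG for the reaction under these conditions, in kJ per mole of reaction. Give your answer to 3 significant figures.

The standard cell potential is +0.52 − (−0.12) = +0.64 V, with n = 2 electrons in the balanced equation.
The reaction quotient is [Pb²⁺(aq)] / [Cu⁺(aq)]^2 = 0.024; by Nernst, E = +0.64 − (0.0592/2)(−1.619) = +0.6879 V.
Then ΔG = −nFE = −2 × 96485 × +0.6879 J/mol = −133 kJ/mol.

−133 kJ/mol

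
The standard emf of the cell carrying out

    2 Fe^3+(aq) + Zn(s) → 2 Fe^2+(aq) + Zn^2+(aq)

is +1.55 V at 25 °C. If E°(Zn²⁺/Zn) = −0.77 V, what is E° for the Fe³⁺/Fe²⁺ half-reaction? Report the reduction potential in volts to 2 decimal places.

In the reaction as written the Fe³⁺/Fe²⁺ couple is reduced (cathode) and Zn²⁺/Zn is oxidized (anode), so E°cell = E°(Fe³⁺/Fe²⁺) − E°(Zn²⁺/Zn).
E°(Fe³⁺/Fe²⁺) = E°cell + E°(anode) = +1.55 + (−0.77) = +0.78 V.

+0.78 V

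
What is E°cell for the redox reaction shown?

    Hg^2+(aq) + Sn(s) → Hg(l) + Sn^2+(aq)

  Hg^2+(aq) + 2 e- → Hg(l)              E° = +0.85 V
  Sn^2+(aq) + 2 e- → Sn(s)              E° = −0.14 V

Hg^2+(aq) gains electrons, so the Hg²⁺/Hg couple is the cathode; the Sn²⁺/Sn couple is the anode.
E°cell = E°(cathode) − E°(anode) = +0.85 − (−0.14) = +0.99 V.

+0.99 V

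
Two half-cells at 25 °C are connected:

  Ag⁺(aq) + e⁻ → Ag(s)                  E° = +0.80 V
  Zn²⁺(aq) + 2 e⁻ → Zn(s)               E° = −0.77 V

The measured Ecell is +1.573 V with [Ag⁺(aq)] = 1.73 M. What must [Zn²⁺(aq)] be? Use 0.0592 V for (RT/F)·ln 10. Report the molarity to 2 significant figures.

The Ag⁺/Ag couple has the larger reduction potential, so it is the cathode: E°cell = +0.80 − (−0.77) = +1.57 V and n = 2.
From the Nernst equation, log Q = n(E° − E)/0.0592 = 2·(+1.57 − (+1.573))/0.0592 = −0.101.
The balanced reaction is 2 Ag⁺(aq) + Zn(s) → 2 Ag(s) + Zn²⁺(aq), so Q = [Zn²⁺(aq)] / [Ag⁺(aq)]^2.
Solving for the unknown gives log [Zn²⁺(aq)] = 0.375, so [Zn²⁺(aq)] ≈ 2.4 M.

2.4 M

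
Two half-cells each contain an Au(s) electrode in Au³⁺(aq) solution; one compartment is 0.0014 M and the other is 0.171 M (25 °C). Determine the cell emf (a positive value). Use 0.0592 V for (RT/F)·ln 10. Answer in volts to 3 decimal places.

For a concentration cell E°cell = 0, since both electrodes use the same couple.
The compartment with the higher Au³⁺(aq) concentration (0.171 M) acts as the cathode; ions are reduced there and produced at the dilute (0.0014 M) anode.
With n = 3, Ecell = −(0.0592/3)·log([dilute]/[conc]) = −(0.0592/3)·log(0.0014/0.171) = +0.041 V.

0.041 V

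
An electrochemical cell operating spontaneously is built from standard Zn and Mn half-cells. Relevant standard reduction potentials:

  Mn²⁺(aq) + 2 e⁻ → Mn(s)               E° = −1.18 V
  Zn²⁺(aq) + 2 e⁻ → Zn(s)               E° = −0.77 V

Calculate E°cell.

+0.41 V

The Zn²⁺/Zn couple has the higher E°, so Zn ion is reduced (cathode) and Mn is oxidized (anode).
E°cell = E°(cathode) − E°(anode) = −0.77 − (−1.18) = +0.41 V.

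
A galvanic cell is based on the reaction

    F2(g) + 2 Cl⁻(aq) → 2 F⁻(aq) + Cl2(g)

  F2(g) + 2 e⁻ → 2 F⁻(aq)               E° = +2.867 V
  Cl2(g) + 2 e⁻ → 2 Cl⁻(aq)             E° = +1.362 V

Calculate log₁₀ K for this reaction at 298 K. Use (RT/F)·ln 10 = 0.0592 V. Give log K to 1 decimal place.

log K = 50.8

The F₂/F⁻ couple is reduced (cathode); E°cell = +2.867 − (+1.362) = +1.505 V with n = 2.
At equilibrium E = 0, so log K = nE°cell / 0.0592 = (2)(+1.505) / 0.0592 = 50.8.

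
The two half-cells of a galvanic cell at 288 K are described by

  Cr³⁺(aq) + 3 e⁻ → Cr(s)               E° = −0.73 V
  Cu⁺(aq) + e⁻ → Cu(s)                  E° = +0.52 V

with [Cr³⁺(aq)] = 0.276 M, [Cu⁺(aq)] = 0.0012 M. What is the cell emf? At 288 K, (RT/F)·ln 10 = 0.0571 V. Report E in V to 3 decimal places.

+1.094 V

The Cu⁺/Cu couple has the more positive E°, so it is the cathode; Cr³⁺/Cr is the anode.
E°cell = +0.52 − (−0.73) = +1.25 V, with n = 3 electrons transferred.
The balanced reaction is 3 Cu⁺(aq) + Cr(s) → 3 Cu(s) + Cr³⁺(aq), so Q = [Cr³⁺(aq)] / [Cu⁺(aq)]^3 = 1.6×10^8 and log Q = 8.203.
By the Nernst equation, E = +1.25 − (0.0571/3)·(8.203) = +1.094 V.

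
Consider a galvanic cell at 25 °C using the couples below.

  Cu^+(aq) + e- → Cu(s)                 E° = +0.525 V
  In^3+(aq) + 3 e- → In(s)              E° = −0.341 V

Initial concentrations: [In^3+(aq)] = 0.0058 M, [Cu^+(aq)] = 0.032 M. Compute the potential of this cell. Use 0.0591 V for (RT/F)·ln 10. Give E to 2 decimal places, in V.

+0.82 V

Since E°(Cu⁺/Cu) > E°(In³⁺/In), Cu⁺/Cu serves as the cathode.
E°cell = E°cat − E°an = +0.525 − (−0.341) = +0.866 V; n = 3.
For the overall reaction 3 Cu^+(aq) + In(s) → 3 Cu(s) + In^3+(aq), Q = [In^3+(aq)] / [Cu^+(aq)]^3 = 177, giving log Q = 2.248.
E = E° − (0.0591/n)·log Q = +0.866 − (0.0591/3)(2.248) = +0.82 V.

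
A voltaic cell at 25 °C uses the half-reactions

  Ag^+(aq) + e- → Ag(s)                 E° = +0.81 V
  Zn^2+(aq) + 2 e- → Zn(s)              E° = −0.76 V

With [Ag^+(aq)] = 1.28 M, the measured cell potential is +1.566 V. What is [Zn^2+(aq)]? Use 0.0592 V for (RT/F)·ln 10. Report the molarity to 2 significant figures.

2.2 M

The Ag⁺/Ag couple has the larger reduction potential, so it is the cathode: E°cell = +0.81 − (−0.76) = +1.57 V and n = 2.
From the Nernst equation, log Q = n(E° − E)/0.0592 = 2·(+1.57 − (+1.566))/0.0592 = 0.135.
The balanced reaction is 2 Ag^+(aq) + Zn(s) → 2 Ag(s) + Zn^2+(aq), so Q = [Zn^2+(aq)] / [Ag^+(aq)]^2.
Substituting the known concentrations and solving, log [Zn^2+(aq)] = 0.349 and [Zn^2+(aq)] = 2.2 M.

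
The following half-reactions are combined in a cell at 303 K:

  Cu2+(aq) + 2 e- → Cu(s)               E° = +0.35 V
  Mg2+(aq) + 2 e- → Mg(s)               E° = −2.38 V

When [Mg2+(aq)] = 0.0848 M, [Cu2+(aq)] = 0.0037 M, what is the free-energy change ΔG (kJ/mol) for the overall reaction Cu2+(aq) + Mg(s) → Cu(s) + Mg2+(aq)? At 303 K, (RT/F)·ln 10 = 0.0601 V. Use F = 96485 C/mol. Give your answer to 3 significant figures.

−519 kJ/mol

The standard cell potential is +0.35 − (−2.38) = +2.73 V, with n = 2 electrons in the balanced equation.
Here Q = [Mg2+(aq)] / [Cu2+(aq)] = 22.9 (log Q = 1.360), giving E = +2.73 − (0.0601/2)·(1.360) = +2.6891 V.
Finally ΔG = −nFE = −(2)(96485 C/mol)(+2.6891 V) = −519 kJ/mol.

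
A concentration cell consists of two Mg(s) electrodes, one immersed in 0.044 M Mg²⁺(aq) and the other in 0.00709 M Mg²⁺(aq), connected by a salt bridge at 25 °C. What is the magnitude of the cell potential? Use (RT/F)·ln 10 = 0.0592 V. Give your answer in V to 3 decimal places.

0.023 V

For a concentration cell E°cell = 0, since both electrodes use the same couple.
The compartment with the higher Mg²⁺(aq) concentration (0.044 M) acts as the cathode; ions are reduced there and produced at the dilute (0.00709 M) anode.
With n = 2, Ecell = −(0.0592/2)·log([dilute]/[conc]) = −(0.0592/2)·log(0.00709/0.044) = +0.023 V.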